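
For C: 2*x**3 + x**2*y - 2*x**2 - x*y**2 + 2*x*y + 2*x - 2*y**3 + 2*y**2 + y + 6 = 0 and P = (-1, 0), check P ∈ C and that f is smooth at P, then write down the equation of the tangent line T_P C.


Tangent line at P: 12*x + 12 = 0.

Step 1: f(-1, 0) = 0, so P lies on C.
Step 2: partial derivatives
  f_x(x, y) = 6*x**2 + 2*x*y - 4*x - y**2 + 2*y + 2, f_y(x, y) = x**2 - 2*x*y + 2*x - 6*y**2 + 4*y + 1.
  f_x(P) = 12, f_y(P) = 0 (gradient nonzero, so P is smooth).
Step 3: tangent line at P: 12·(x − -1) + 0·(y − 0) = 0.
Expanding: 12*x + 12 = 0.


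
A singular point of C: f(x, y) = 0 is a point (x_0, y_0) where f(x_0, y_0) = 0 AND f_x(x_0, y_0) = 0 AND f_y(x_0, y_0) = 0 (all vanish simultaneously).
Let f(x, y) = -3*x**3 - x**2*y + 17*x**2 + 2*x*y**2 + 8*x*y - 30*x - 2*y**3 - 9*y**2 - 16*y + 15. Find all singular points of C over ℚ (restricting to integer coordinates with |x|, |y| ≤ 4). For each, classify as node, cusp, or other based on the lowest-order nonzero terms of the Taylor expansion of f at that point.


Singular points: {(2, -1)}; classification: cusp.

Compute partial derivatives:
  f_x = -9*x**2 - 2*x*y + 34*x + 2*y**2 + 8*y - 30.
  f_y = -x**2 + 4*x*y + 8*x - 6*y**2 - 18*y - 16.
Scan x_0 ∈ {−4, ..., 4}. For each x_0, f_y(x_0, y) is a polynomial in y; find its integer roots y ∈ {−4, ..., 4}, then test f_x and f at those candidates.
  x = -4: f_y(-4, y) = -6*y**2 - 34*y - 64; no integer root y with |y| ≤ 4.
  x = -3: f_y(-3, y) = -6*y**2 - 30*y - 49; no integer root y with |y| ≤ 4.
  x = -2: f_y(-2, y) = -6*y**2 - 26*y - 36; no integer root y with |y| ≤ 4.
  x = -1: f_y(-1, y) = -6*y**2 - 22*y - 25; no integer root y with |y| ≤ 4.
  x = 0: f_y(0, y) = -6*y**2 - 18*y - 16; no integer root y with |y| ≤ 4.
  x = 1: f_y(1, y) = -6*y**2 - 14*y - 9; no integer root y with |y| ≤ 4.
  x = 2: f_y(2, y) = -6*y**2 - 10*y - 4; vanishes at y ∈ {-1}. (2, -1): f_x = 0, f = 0 — SINGULAR.
  x = 3: f_y(3, y) = -6*y**2 - 6*y - 1; no integer root y with |y| ≤ 4.
  x = 4: f_y(4, y) = -6*y**2 - 2*y; vanishes at y ∈ {0}. (4, 0): f_x = -38 ≠ 0.
Only singular point on the grid: (2, -1).
Classify: substitute x = 2 + u, y = -1 + v and expand: f = -3*u**3 - u**2*v + 2*u*v**2 - 2*v**3 + v**2.
No constant or linear terms (consistent with a singular point). Quadratic part: v**2. Cubic part: -3*u**3 - u**2*v + 2*u*v**2 - 2*v**3.
The quadratic part v**2 is a perfect square, so there is a single (double) tangent line v = 0, i.e. y = -1. Restricting the cubic part to that line (v = 0) leaves -3*u**3 ≠ 0, so f is not divisible by v and the branch is v² ≈ 3*u**3 to lowest order — this is a cusp.
Classification: cusp.


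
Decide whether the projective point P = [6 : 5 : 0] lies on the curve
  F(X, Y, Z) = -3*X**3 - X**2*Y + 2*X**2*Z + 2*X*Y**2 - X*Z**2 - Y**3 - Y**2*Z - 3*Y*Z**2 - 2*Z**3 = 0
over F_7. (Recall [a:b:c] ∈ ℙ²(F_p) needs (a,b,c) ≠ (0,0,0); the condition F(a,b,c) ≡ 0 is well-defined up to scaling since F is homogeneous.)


F(6,5,0) ≡ 5 (mod 7); P is NOT on the curve.

Evaluate F(6, 5, 0) term-by-term (mod 7).
  -3*X**3 ↦ -3·216·1·1 = -648
  -X**2*Y ↦ -1·36·5·1 = -180
  2*X**2*Z ↦ 2·36·1·0 = 0
  2*X*Y**2 ↦ 2·6·25·1 = 300
  -X*Z**2 ↦ -1·6·1·0 = 0
  -Y**3 ↦ -1·1·125·1 = -125
  -Y**2*Z ↦ -1·1·25·0 = 0
  -3*Y*Z**2 ↦ -3·1·5·0 = 0
  -2*Z**3 ↦ -2·1·1·0 = 0
Sum: F(6, 5, 0) = (-648) + (-180) + (0) + (300) + (0) + (-125) + (0) + (0) + (0) = -653.
Reducing mod 7: -653 ≡ 5 (mod 7).
Since F(a, b, c) ≡ 5 ≠ 0 (mod 7), P does NOT lie on the curve.


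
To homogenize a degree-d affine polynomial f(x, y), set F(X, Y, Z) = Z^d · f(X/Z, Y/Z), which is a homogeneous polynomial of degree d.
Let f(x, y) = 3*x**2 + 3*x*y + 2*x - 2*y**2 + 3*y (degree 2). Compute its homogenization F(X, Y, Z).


F(X, Y, Z) = 3*X**2 + 3*X*Y + 2*X*Z - 2*Y**2 + 3*Y*Z

deg(f) = 2.
Substitute x = X/Z, y = Y/Z into f, then multiply by Z^2.
  monomial 3·x^2·y^0 ↦ 3·X^2·Y^0·Z^0.
  monomial 3·x^1·y^1 ↦ 3·X^1·Y^1·Z^0.
  monomial 2·x^1·y^0 ↦ 2·X^1·Y^0·Z^1.
  monomial -2·x^0·y^2 ↦ -2·X^0·Y^2·Z^0.
  monomial 3·x^0·y^1 ↦ 3·X^0·Y^1·Z^1.
Collecting: F(X, Y, Z) = 3*X**2 + 3*X*Y + 2*X*Z - 2*Y**2 + 3*Y*Z.


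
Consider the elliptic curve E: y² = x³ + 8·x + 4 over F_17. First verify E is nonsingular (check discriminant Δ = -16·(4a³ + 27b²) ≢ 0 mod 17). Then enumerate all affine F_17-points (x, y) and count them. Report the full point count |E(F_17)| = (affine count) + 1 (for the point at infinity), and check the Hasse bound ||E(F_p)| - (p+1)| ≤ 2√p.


Affine points = {(0, 2), (0, 15), (1, 8), (1, 9), (3, 2), (3, 15), (4, 7), (4, 10), (5, 4), (5, 13), (6, 8), (6, 9), (8, 6), (8, 11), (10, 8), (10, 9), (12, 3), (12, 14), (14, 2), (14, 15)}; affine count = 20; |E(F_17)| = 21.

Discriminant check: Δ ∝ 4a³ + 27b² = 4·8³ + 27·4² = 4·512 + 27·16 ≡ 15 (mod 17). Nonzero ⇒ E is nonsingular.
For each x ∈ F_17, compute rhs = x³ + 8·x + 4 mod 17, then count y ∈ F_17 with y² ≡ rhs.
  x = 0: rhs = 4, matching y values: 2, 15 (2 points).
  x = 1: rhs = 13, matching y values: 8, 9 (2 points).
  x = 2: rhs = 11, matching y values: none (0 points).
  x = 3: rhs = 4, matching y values: 2, 15 (2 points).
  x = 4: rhs = 15, matching y values: 7, 10 (2 points).
  x = 5: rhs = 16, matching y values: 4, 13 (2 points).
  x = 6: rhs = 13, matching y values: 8, 9 (2 points).
  x = 7: rhs = 12, matching y values: none (0 points).
  x = 8: rhs = 2, matching y values: 6, 11 (2 points).
  x = 9: rhs = 6, matching y values: none (0 points).
  x = 10: rhs = 13, matching y values: 8, 9 (2 points).
  x = 11: rhs = 12, matching y values: none (0 points).
  x = 12: rhs = 9, matching y values: 3, 14 (2 points).
  x = 13: rhs = 10, matching y values: none (0 points).
  x = 14: rhs = 4, matching y values: 2, 15 (2 points).
  x = 15: rhs = 14, matching y values: none (0 points).
  x = 16: rhs = 12, matching y values: none (0 points).
Total affine count: 20.
Full point count |E(F_17)| = 20 + 1 = 21.
Hasse bound: |21 − (17+1)| = |3| = 3 ≤ 2√17 ≈ 8.2462 ✓.


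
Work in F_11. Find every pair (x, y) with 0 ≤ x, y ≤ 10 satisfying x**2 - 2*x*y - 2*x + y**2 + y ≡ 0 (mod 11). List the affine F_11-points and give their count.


Affine F_11-points: {(0, 0), (0, 10), (1, 4), (1, 8), (2, 0), (2, 3), (6, 3), (6, 8), (8, 2), (9, 2), (9, 4)}; count = 11.

For each of the 121 pairs (x, y) ∈ F_11², evaluate f(x, y) mod 11. Record the zeros.
  x = 0: [0↦0, 1↦2, 2↦6, 3↦1, 4↦9, 5↦8, 6↦9, 7↦1, 8↦6, 9↦2, 10↦0]  zeros at y ∈ {0, 10}
  x = 1: [0↦10, 1↦10, 2↦1, 3↦5, 4↦0, 5↦8, 6↦7, 7↦8, 8↦0, 9↦5, 10↦1]  zeros at y ∈ {4, 8}
  x = 2: [0↦0, 1↦9, 2↦9, 3↦0, 4↦4, 5↦10, 6↦7, 7↦6, 8↦7, 9↦10, 10↦4]  zeros at y ∈ {0, 3}
  x = 3: [0↦3, 1↦10, 2↦8, 3↦8, 4↦10, 5↦3, 6↦9, 7↦6, 8↦5, 9↦6, 10↦9]  zeros at y ∈ ∅
  x = 4: [0↦8, 1↦2, 2↦9, 3↦7, 4↦7, 5↦9, 6↦2, 7↦8, 8↦5, 9↦4, 10↦5]  zeros at y ∈ ∅
  x = 5: [0↦4, 1↦7, 2↦1, 3↦8, 4↦6, 5↦6, 6↦8, 7↦1, 8↦7, 9↦4, 10↦3]  zeros at y ∈ ∅
  x = 6: [0↦2, 1↦3, 2↦6, 3↦0, 4↦7, 5↦5, 6↦5, 7↦7, 8↦0, 9↦6, 10↦3]  zeros at y ∈ {3, 8}
  x = 7: [0↦2, 1↦1, 2↦2, 3↦5, 4↦10, 5↦6, 6↦4, 7↦4, 8↦6, 9↦10, 10↦5]  zeros at y ∈ ∅
  x = 8: [0↦4, 1↦1, 2↦0, 3↦1, 4↦4, 5↦9, 6↦5, 7↦3, 8↦3, 9↦5, 10↦9]  zeros at y ∈ {2}
  x = 9: [0↦8, 1↦3, 2↦0, 3↦10, 4↦0, 5↦3, 6↦8, 7↦4, 8↦2, 9↦2, 10↦4]  zeros at y ∈ {2, 4}
  x = 10: [0↦3, 1↦7, 2↦2, 3↦10, 4↦9, 5↦10, 6↦2, 7↦7, 8↦3, 9↦1, 10↦1]  zeros at y ∈ ∅
Collecting zeros: affine points = {(0, 0), (0, 10), (1, 4), (1, 8), (2, 0), (2, 3), (6, 3), (6, 8), (8, 2), (9, 2), (9, 4)}.
Total count |C(F_11)_aff| = 11.


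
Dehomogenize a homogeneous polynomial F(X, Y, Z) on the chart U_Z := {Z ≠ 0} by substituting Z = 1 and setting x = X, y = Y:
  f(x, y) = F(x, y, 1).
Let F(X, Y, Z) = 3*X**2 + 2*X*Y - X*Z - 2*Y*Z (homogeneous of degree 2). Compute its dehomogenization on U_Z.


f(x, y) = 3*x**2 + 2*x*y - x - 2*y

On U_Z we set Z = 1. Each monomial c·X^i·Y^j·Z^k in F becomes c·x^i·y^j·1^k = c·x^i·y^j.
Substituting Z = 1: F(X, Y, 1) = 3*x**2 + 2*x*y - x - 2*y.
Note: deg(f) ≤ deg(F) = 2; strict inequality happens when F is divisible by Z (lost terms).


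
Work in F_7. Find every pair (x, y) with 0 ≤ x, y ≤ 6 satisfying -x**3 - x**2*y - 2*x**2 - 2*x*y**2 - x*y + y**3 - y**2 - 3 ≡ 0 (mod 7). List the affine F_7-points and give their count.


Affine F_7-points: {(1, 2), (2, 5), (4, 4)}; count = 3.

For each of the 49 pairs (x, y) ∈ F_7², evaluate f(x, y) mod 7. Record the zeros.
  x = 0: [0↦4, 1↦4, 2↦1, 3↦1, 4↦3, 5↦6, 6↦2]  zeros at y ∈ ∅
  x = 1: [0↦1, 1↦4, 2↦0, 3↦2, 4↦2, 5↦6, 6↦6]  zeros at y ∈ {2}
  x = 2: [0↦2, 1↦6, 2↦6, 3↦1, 4↦4, 5↦0, 6↦2]  zeros at y ∈ {5}
  x = 3: [0↦1, 1↦4, 2↦6, 3↦6, 4↦3, 5↦3, 6↦5]  zeros at y ∈ ∅
  x = 4: [0↦6, 1↦6, 2↦1, 3↦4, 4↦0, 5↦2, 6↦2]  zeros at y ∈ {4}
  x = 5: [0↦4, 1↦6, 2↦6, 3↦3, 4↦3, 5↦5, 6↦1]  zeros at y ∈ ∅
  x = 6: [0↦3, 1↦5, 2↦1, 3↦4, 4↦6, 5↦6, 6↦3]  zeros at y ∈ ∅
Collecting zeros: affine points = {(1, 2), (2, 5), (4, 4)}.
Total count |C(F_7)_aff| = 3.


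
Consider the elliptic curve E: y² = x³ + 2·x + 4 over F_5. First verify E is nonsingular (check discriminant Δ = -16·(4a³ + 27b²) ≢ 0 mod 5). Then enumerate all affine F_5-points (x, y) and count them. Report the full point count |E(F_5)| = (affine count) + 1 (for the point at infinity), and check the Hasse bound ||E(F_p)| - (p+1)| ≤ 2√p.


Affine points = {(0, 2), (0, 3), (2, 1), (2, 4), (4, 1), (4, 4)}; affine count = 6; |E(F_5)| = 7.

Discriminant check: Δ ∝ 4a³ + 27b² = 4·2³ + 27·4² = 4·8 + 27·16 ≡ 4 (mod 5). Nonzero ⇒ E is nonsingular.
For each x ∈ F_5, compute rhs = x³ + 2·x + 4 mod 5, then count y ∈ F_5 with y² ≡ rhs.
  x = 0: rhs = 4, matching y values: 2, 3 (2 points).
  x = 1: rhs = 2, matching y values: none (0 points).
  x = 2: rhs = 1, matching y values: 1, 4 (2 points).
  x = 3: rhs = 2, matching y values: none (0 points).
  x = 4: rhs = 1, matching y values: 1, 4 (2 points).
Total affine count: 6.
Full point count |E(F_5)| = 6 + 1 = 7.
Hasse bound: |7 − (5+1)| = |1| = 1 ≤ 2√5 ≈ 4.4721 ✓.


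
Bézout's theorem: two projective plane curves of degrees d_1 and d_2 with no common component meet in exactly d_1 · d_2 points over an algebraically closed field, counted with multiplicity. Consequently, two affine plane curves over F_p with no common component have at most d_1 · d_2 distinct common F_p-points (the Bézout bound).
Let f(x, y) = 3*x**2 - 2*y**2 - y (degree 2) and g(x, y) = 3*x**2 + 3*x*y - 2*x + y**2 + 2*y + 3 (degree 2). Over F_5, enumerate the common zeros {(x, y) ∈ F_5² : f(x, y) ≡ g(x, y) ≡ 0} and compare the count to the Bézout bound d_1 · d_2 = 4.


Common zeros: {(1, 1)}; count = 1; Bézout bound = 4.

deg(f) = 2, deg(g) = 2, so Bézout bound = 4.
Scan x ∈ F_5. For each x, list the y ∈ F_5 with f(x, y) ≡ 0 and those with g(x, y) ≡ 0 (mod 5); the common zeros in that column are the intersection.
  x = 0: f ≡ 0 at y ∈ {0, 2}; g ≡ 0 at y ∈ ∅; common: ∅.
  x = 1: f ≡ 0 at y ∈ {1}; g ≡ 0 at y ∈ {1, 4}; common: {1}.
  x = 2: f ≡ 0 at y ∈ ∅; g ≡ 0 at y ∈ {1}; common: ∅.
  x = 3: f ≡ 0 at y ∈ ∅; g ≡ 0 at y ∈ {2}; common: ∅.
  x = 4: f ≡ 0 at y ∈ {1}; g ≡ 0 at y ∈ {2, 4}; common: ∅.
Collecting: common zeros = {(1, 1)}, so the count is 1.
Comparison with the Bézout bound: 1 ≤ 4 = deg(f)·deg(g), as expected for curves with no common component (the affine F_5-count falls short of the bound because intersections may lie at infinity, over extension fields, or carry multiplicity).


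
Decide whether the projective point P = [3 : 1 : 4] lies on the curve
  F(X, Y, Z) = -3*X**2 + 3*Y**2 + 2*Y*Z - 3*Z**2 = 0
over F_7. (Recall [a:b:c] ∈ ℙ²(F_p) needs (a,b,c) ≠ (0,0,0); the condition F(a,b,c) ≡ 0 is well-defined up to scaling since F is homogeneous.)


F(3,1,4) ≡ 6 (mod 7); P is NOT on the curve.

Evaluate F(3, 1, 4) term-by-term (mod 7).
  -3*X**2 ↦ -3·9·1·1 = -27
  3*Y**2 ↦ 3·1·1·1 = 3
  2*Y*Z ↦ 2·1·1·4 = 8
  -3*Z**2 ↦ -3·1·1·16 = -48
Sum: F(3, 1, 4) = (-27) + (3) + (8) + (-48) = -64.
Reducing mod 7: -64 ≡ 6 (mod 7).
Since F(a, b, c) ≡ 6 ≠ 0 (mod 7), P does NOT lie on the curve.


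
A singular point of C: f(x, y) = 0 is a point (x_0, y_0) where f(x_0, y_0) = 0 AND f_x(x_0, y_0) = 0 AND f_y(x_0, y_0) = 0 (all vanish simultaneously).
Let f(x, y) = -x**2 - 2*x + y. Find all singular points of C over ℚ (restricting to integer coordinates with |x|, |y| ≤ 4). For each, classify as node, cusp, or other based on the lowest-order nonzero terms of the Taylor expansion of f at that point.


No singular points in the scanned grid; C is smooth there.

Compute partial derivatives:
  f_x = -2*x - 2.
  f_y = 1.
f_y = 1 is a nonzero constant, so f_y never vanishes: no point (x, y) can satisfy f = f_x = f_y = 0. In particular no (x, y) ∈ {−4, ..., 4}² is singular; the curve is smooth.


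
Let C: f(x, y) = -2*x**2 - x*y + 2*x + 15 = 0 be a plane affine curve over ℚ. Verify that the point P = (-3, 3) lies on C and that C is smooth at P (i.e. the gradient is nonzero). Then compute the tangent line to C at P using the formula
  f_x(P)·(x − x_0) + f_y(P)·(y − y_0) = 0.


Tangent line at P: 11*x + 3*y + 24 = 0.

Step 1: f(-3, 3) = 0, so P lies on C.
Step 2: partial derivatives
  f_x(x, y) = -4*x - y + 2, f_y(x, y) = -x.
  f_x(P) = 11, f_y(P) = 3 (gradient nonzero, so P is smooth).
Step 3: tangent line at P: 11·(x − -3) + 3·(y − 3) = 0.
Expanding: 11*x + 3*y + 24 = 0.


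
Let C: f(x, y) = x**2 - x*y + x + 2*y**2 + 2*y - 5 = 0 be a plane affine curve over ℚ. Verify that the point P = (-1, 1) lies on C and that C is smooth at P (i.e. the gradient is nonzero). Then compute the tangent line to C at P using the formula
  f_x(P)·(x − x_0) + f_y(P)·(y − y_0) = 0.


Tangent line at P: -2*x + 7*y - 9 = 0.

Step 1: f(-1, 1) = 0, so P lies on C.
Step 2: partial derivatives
  f_x(x, y) = 2*x - y + 1, f_y(x, y) = -x + 4*y + 2.
  f_x(P) = -2, f_y(P) = 7 (gradient nonzero, so P is smooth).
Step 3: tangent line at P: -2·(x − -1) + 7·(y − 1) = 0.
Expanding: -2*x + 7*y - 9 = 0.


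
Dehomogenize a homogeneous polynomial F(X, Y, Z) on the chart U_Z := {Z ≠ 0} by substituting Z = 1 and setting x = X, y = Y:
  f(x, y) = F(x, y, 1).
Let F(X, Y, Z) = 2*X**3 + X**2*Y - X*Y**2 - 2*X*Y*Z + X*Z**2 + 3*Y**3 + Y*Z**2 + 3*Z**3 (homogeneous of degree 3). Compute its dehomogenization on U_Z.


f(x, y) = 2*x**3 + x**2*y - x*y**2 - 2*x*y + x + 3*y**3 + y + 3

On U_Z we set Z = 1. Each monomial c·X^i·Y^j·Z^k in F becomes c·x^i·y^j·1^k = c·x^i·y^j.
Substituting Z = 1: F(X, Y, 1) = 2*x**3 + x**2*y - x*y**2 - 2*x*y + x + 3*y**3 + y + 3.
Note: deg(f) ≤ deg(F) = 3; strict inequality happens when F is divisible by Z (lost terms).


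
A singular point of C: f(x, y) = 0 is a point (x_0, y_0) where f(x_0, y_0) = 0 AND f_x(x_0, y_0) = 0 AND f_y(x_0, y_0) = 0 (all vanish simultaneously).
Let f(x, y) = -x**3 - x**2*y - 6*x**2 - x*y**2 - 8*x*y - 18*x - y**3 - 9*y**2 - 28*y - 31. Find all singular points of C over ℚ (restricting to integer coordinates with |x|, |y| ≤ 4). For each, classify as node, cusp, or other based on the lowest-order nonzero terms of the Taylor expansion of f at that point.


Singular points: {(-1, -3)}; classification: cusp.

Compute partial derivatives:
  f_x = -3*x**2 - 2*x*y - 12*x - y**2 - 8*y - 18.
  f_y = -x**2 - 2*x*y - 8*x - 3*y**2 - 18*y - 28.
Scan x_0 ∈ {−4, ..., 4}. For each x_0, f_y(x_0, y) is a polynomial in y; find its integer roots y ∈ {−4, ..., 4}, then test f_x and f at those candidates.
  x = -4: f_y(-4, y) = -3*y**2 - 10*y - 12; no integer root y with |y| ≤ 4.
  x = -3: f_y(-3, y) = -3*y**2 - 12*y - 13; no integer root y with |y| ≤ 4.
  x = -2: f_y(-2, y) = -3*y**2 - 14*y - 16; vanishes at y ∈ {-2}. (-2, -2): f_x = -2 ≠ 0.
  x = -1: f_y(-1, y) = -3*y**2 - 16*y - 21; vanishes at y ∈ {-3}. (-1, -3): f_x = 0, f = 0 — SINGULAR.
  x = 0: f_y(0, y) = -3*y**2 - 18*y - 28; no integer root y with |y| ≤ 4.
  x = 1: f_y(1, y) = -3*y**2 - 20*y - 37; no integer root y with |y| ≤ 4.
  x = 2: f_y(2, y) = -3*y**2 - 22*y - 48; no integer root y with |y| ≤ 4.
  x = 3: f_y(3, y) = -3*y**2 - 24*y - 61; no integer root y with |y| ≤ 4.
  x = 4: f_y(4, y) = -3*y**2 - 26*y - 76; no integer root y with |y| ≤ 4.
Only singular point on the grid: (-1, -3).
Classify: substitute x = -1 + u, y = -3 + v and expand: f = -u**3 - u**2*v - u*v**2 - v**3 + v**2.
No constant or linear terms (consistent with a singular point). Quadratic part: v**2. Cubic part: -u**3 - u**2*v - u*v**2 - v**3.
The quadratic part v**2 is a perfect square, so there is a single (double) tangent line v = 0, i.e. y = -3. Restricting the cubic part to that line (v = 0) leaves -u**3 ≠ 0, so f is not divisible by v and the branch is v² ≈ u**3 to lowest order — this is a cusp.
Classification: cusp.


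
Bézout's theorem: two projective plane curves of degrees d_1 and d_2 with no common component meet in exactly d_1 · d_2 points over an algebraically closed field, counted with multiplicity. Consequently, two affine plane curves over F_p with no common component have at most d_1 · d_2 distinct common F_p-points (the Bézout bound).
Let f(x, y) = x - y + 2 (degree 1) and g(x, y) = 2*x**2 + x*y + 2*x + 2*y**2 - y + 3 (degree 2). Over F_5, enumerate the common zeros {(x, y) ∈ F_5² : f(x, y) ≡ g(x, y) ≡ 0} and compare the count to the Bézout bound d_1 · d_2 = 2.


Common zeros: {(1, 3)}; count = 1; Bézout bound = 2.

deg(f) = 1, deg(g) = 2, so Bézout bound = 2.
Scan x ∈ F_5. For each x, list the y ∈ F_5 with f(x, y) ≡ 0 and those with g(x, y) ≡ 0 (mod 5); the common zeros in that column are the intersection.
  x = 0: f ≡ 0 at y ∈ {2}; g ≡ 0 at y ∈ ∅; common: ∅.
  x = 1: f ≡ 0 at y ∈ {3}; g ≡ 0 at y ∈ {2, 3}; common: {3}.
  x = 2: f ≡ 0 at y ∈ {4}; g ≡ 0 at y ∈ {0, 2}; common: ∅.
  x = 3: f ≡ 0 at y ∈ {0}; g ≡ 0 at y ∈ ∅; common: ∅.
  x = 4: f ≡ 0 at y ∈ {1}; g ≡ 0 at y ∈ {3}; common: ∅.
Collecting: common zeros = {(1, 3)}, so the count is 1.
Comparison with the Bézout bound: 1 ≤ 2 = deg(f)·deg(g), as expected for curves with no common component (the affine F_5-count falls short of the bound because intersections may lie at infinity, over extension fields, or carry multiplicity).


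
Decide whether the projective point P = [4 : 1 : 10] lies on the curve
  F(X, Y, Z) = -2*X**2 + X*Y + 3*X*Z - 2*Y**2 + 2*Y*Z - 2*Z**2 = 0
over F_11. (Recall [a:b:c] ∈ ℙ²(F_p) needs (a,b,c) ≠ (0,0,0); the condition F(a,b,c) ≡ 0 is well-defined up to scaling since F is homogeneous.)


F(4,1,10) ≡ 9 (mod 11); P is NOT on the curve.

Evaluate F(4, 1, 10) term-by-term (mod 11).
  -2*X**2 ↦ -2·16·1·1 = -32
  X*Y ↦ 1·4·1·1 = 4
  3*X*Z ↦ 3·4·1·10 = 120
  -2*Y**2 ↦ -2·1·1·1 = -2
  2*Y*Z ↦ 2·1·1·10 = 20
  -2*Z**2 ↦ -2·1·1·100 = -200
Sum: F(4, 1, 10) = (-32) + (4) + (120) + (-2) + (20) + (-200) = -90.
Reducing mod 11: -90 ≡ 9 (mod 11).
Since F(a, b, c) ≡ 9 ≠ 0 (mod 11), P does NOT lie on the curve.


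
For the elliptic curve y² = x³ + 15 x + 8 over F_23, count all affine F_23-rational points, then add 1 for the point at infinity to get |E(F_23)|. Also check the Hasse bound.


Affine points = {(0, 10), (0, 13), (1, 1), (1, 22), (2, 0), (5, 1), (5, 22), (10, 10), (10, 13), (11, 3), (11, 20), (13, 10), (13, 13), (14, 8), (14, 15), (17, 1), (17, 22), (21, 4), (21, 19)}; affine count = 19; |E(F_23)| = 20.

Discriminant check: Δ ∝ 4a³ + 27b² = 4·15³ + 27·8² = 4·3375 + 27·64 ≡ 2 (mod 23). Nonzero ⇒ E is nonsingular.
For each x ∈ F_23, compute rhs = x³ + 15·x + 8 mod 23, then count y ∈ F_23 with y² ≡ rhs.
  x = 0: rhs = 8, matching y values: 10, 13 (2 points).
  x = 1: rhs = 1, matching y values: 1, 22 (2 points).
  x = 2: rhs = 0, matching y values: 0 (1 points).
  x = 3: rhs = 11, matching y values: none (0 points).
  x = 4: rhs = 17, matching y values: none (0 points).
  x = 5: rhs = 1, matching y values: 1, 22 (2 points).
  x = 6: rhs = 15, matching y values: none (0 points).
  x = 7: rhs = 19, matching y values: none (0 points).
  x = 8: rhs = 19, matching y values: none (0 points).
  x = 9: rhs = 21, matching y values: none (0 points).
  x = 10: rhs = 8, matching y values: 10, 13 (2 points).
  x = 11: rhs = 9, matching y values: 3, 20 (2 points).
  x = 12: rhs = 7, matching y values: none (0 points).
  x = 13: rhs = 8, matching y values: 10, 13 (2 points).
  x = 14: rhs = 18, matching y values: 8, 15 (2 points).
  x = 15: rhs = 20, matching y values: none (0 points).
  x = 16: rhs = 20, matching y values: none (0 points).
  x = 17: rhs = 1, matching y values: 1, 22 (2 points).
  x = 18: rhs = 15, matching y values: none (0 points).
  x = 19: rhs = 22, matching y values: none (0 points).
  x = 20: rhs = 5, matching y values: none (0 points).
  x = 21: rhs = 16, matching y values: 4, 19 (2 points).
  x = 22: rhs = 15, matching y values: none (0 points).
Total affine count: 19.
Full point count |E(F_23)| = 19 + 1 = 20.
Hasse bound: |20 − (23+1)| = |-4| = 4 ≤ 2√23 ≈ 9.5917 ✓.


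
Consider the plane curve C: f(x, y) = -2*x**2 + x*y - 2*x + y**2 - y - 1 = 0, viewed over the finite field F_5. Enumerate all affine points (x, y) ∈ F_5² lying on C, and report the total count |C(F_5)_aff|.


Affine F_5-points: {(0, 3), (1, 0), (3, 0), (3, 3)}; count = 4.

For each of the 25 pairs (x, y) ∈ F_5², evaluate f(x, y) mod 5. Record the zeros.
  x = 0: [0↦4, 1↦4, 2↦1, 3↦0, 4↦1]  zeros at y ∈ {3}
  x = 1: [0↦0, 1↦1, 2↦4, 3↦4, 4↦1]  zeros at y ∈ {0}
  x = 2: [0↦2, 1↦4, 2↦3, 3↦4, 4↦2]  zeros at y ∈ ∅
  x = 3: [0↦0, 1↦3, 2↦3, 3↦0, 4↦4]  zeros at y ∈ {0, 3}
  x = 4: [0↦4, 1↦3, 2↦4, 3↦2, 4↦2]  zeros at y ∈ ∅
Collecting zeros: affine points = {(0, 3), (1, 0), (3, 0), (3, 3)}.
Total count |C(F_5)_aff| = 4.


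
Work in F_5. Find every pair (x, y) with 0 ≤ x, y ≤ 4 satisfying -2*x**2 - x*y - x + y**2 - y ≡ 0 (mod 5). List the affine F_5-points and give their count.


Affine F_5-points: {(0, 0), (0, 1), (1, 3), (1, 4), (2, 0), (2, 3), (3, 2), (4, 1), (4, 4)}; count = 9.

For each of the 25 pairs (x, y) ∈ F_5², evaluate f(x, y) mod 5. Record the zeros.
  x = 0: [0↦0, 1↦0, 2↦2, 3↦1, 4↦2]  zeros at y ∈ {0, 1}
  x = 1: [0↦2, 1↦1, 2↦2, 3↦0, 4↦0]  zeros at y ∈ {3, 4}
  x = 2: [0↦0, 1↦3, 2↦3, 3↦0, 4↦4]  zeros at y ∈ {0, 3}
  x = 3: [0↦4, 1↦1, 2↦0, 3↦1, 4↦4]  zeros at y ∈ {2}
  x = 4: [0↦4, 1↦0, 2↦3, 3↦3, 4↦0]  zeros at y ∈ {1, 4}
Collecting zeros: affine points = {(0, 0), (0, 1), (1, 3), (1, 4), (2, 0), (2, 3), (3, 2), (4, 1), (4, 4)}.
Total count |C(F_5)_aff| = 9.


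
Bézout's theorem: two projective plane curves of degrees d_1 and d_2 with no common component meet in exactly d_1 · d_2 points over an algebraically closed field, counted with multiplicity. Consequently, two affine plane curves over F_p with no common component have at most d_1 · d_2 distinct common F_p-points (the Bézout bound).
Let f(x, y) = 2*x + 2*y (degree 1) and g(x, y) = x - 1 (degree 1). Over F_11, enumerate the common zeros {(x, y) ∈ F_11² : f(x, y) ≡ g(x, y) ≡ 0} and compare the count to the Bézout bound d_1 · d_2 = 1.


Common zeros: {(1, 10)}; count = 1; Bézout bound = 1.

deg(f) = 1, deg(g) = 1, so Bézout bound = 1.
Scan x ∈ F_11. For each x, list the y ∈ F_11 with f(x, y) ≡ 0 and those with g(x, y) ≡ 0 (mod 11); the common zeros in that column are the intersection.
  x = 0: f ≡ 0 at y ∈ {0}; g ≡ 0 at y ∈ ∅; common: ∅.
  x = 1: f ≡ 0 at y ∈ {10}; g ≡ 0 at y ∈ {0, 1, 2, 3, 4, 5, 6, 7, 8, 9, 10}; common: {10}.
  x = 2: f ≡ 0 at y ∈ {9}; g ≡ 0 at y ∈ ∅; common: ∅.
  x = 3: f ≡ 0 at y ∈ {8}; g ≡ 0 at y ∈ ∅; common: ∅.
  x = 4: f ≡ 0 at y ∈ {7}; g ≡ 0 at y ∈ ∅; common: ∅.
  x = 5: f ≡ 0 at y ∈ {6}; g ≡ 0 at y ∈ ∅; common: ∅.
  x = 6: f ≡ 0 at y ∈ {5}; g ≡ 0 at y ∈ ∅; common: ∅.
  x = 7: f ≡ 0 at y ∈ {4}; g ≡ 0 at y ∈ ∅; common: ∅.
  x = 8: f ≡ 0 at y ∈ {3}; g ≡ 0 at y ∈ ∅; common: ∅.
  x = 9: f ≡ 0 at y ∈ {2}; g ≡ 0 at y ∈ ∅; common: ∅.
  x = 10: f ≡ 0 at y ∈ {1}; g ≡ 0 at y ∈ ∅; common: ∅.
Collecting: common zeros = {(1, 10)}, so the count is 1.
Comparison with the Bézout bound: 1 ≤ 1 = deg(f)·deg(g), as expected for curves with no common component (the bound is attained).


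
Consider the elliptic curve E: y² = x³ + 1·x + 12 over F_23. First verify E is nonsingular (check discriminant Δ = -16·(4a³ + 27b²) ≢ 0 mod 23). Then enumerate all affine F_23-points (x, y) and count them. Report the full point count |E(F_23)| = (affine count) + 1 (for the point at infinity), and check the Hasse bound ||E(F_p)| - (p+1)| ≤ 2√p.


Affine points = {(0, 9), (0, 14), (5, 2), (5, 21), (6, 2), (6, 21), (8, 7), (8, 16), (12, 2), (12, 21), (19, 6), (19, 17), (21, 5), (21, 18)}; affine count = 14; |E(F_23)| = 15.

Discriminant check: Δ ∝ 4a³ + 27b² = 4·1³ + 27·12² = 4·1 + 27·144 ≡ 5 (mod 23). Nonzero ⇒ E is nonsingular.
For each x ∈ F_23, compute rhs = x³ + 1·x + 12 mod 23, then count y ∈ F_23 with y² ≡ rhs.
  x = 0: rhs = 12, matching y values: 9, 14 (2 points).
  x = 1: rhs = 14, matching y values: none (0 points).
  x = 2: rhs = 22, matching y values: none (0 points).
  x = 3: rhs = 19, matching y values: none (0 points).
  x = 4: rhs = 11, matching y values: none (0 points).
  x = 5: rhs = 4, matching y values: 2, 21 (2 points).
  x = 6: rhs = 4, matching y values: 2, 21 (2 points).
  x = 7: rhs = 17, matching y values: none (0 points).
  x = 8: rhs = 3, matching y values: 7, 16 (2 points).
  x = 9: rhs = 14, matching y values: none (0 points).
  x = 10: rhs = 10, matching y values: none (0 points).
  x = 11: rhs = 20, matching y values: none (0 points).
  x = 12: rhs = 4, matching y values: 2, 21 (2 points).
  x = 13: rhs = 14, matching y values: none (0 points).
  x = 14: rhs = 10, matching y values: none (0 points).
  x = 15: rhs = 21, matching y values: none (0 points).
  x = 16: rhs = 7, matching y values: none (0 points).
  x = 17: rhs = 20, matching y values: none (0 points).
  x = 18: rhs = 20, matching y values: none (0 points).
  x = 19: rhs = 13, matching y values: 6, 17 (2 points).
  x = 20: rhs = 5, matching y values: none (0 points).
  x = 21: rhs = 2, matching y values: 5, 18 (2 points).
  x = 22: rhs = 10, matching y values: none (0 points).
Total affine count: 14.
Full point count |E(F_23)| = 14 + 1 = 15.
Hasse bound: |15 − (23+1)| = |-9| = 9 ≤ 2√23 ≈ 9.5917 ✓.


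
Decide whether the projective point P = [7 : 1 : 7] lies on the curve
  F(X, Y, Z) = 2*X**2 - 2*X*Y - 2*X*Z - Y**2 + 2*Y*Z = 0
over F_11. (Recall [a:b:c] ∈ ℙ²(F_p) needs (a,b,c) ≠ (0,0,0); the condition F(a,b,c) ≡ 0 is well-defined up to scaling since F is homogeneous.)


F(7,1,7) ≡ 10 (mod 11); P is NOT on the curve.

Evaluate F(7, 1, 7) term-by-term (mod 11).
  2*X**2 ↦ 2·49·1·1 = 98
  -2*X*Y ↦ -2·7·1·1 = -14
  -2*X*Z ↦ -2·7·1·7 = -98
  -Y**2 ↦ -1·1·1·1 = -1
  2*Y*Z ↦ 2·1·1·7 = 14
Sum: F(7, 1, 7) = (98) + (-14) + (-98) + (-1) + (14) = -1.
Reducing mod 11: -1 ≡ 10 (mod 11).
Since F(a, b, c) ≡ 10 ≠ 0 (mod 11), P does NOT lie on the curve.


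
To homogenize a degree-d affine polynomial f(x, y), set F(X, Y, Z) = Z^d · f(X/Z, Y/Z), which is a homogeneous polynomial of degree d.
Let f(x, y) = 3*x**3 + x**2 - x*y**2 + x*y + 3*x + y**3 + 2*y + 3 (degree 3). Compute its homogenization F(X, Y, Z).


F(X, Y, Z) = 3*X**3 + X**2*Z - X*Y**2 + X*Y*Z + 3*X*Z**2 + Y**3 + 2*Y*Z**2 + 3*Z**3

deg(f) = 3.
Substitute x = X/Z, y = Y/Z into f, then multiply by Z^3.
  monomial 3·x^3·y^0 ↦ 3·X^3·Y^0·Z^0.
  monomial 1·x^2·y^0 ↦ 1·X^2·Y^0·Z^1.
  monomial -1·x^1·y^2 ↦ -1·X^1·Y^2·Z^0.
  monomial 1·x^1·y^1 ↦ 1·X^1·Y^1·Z^1.
  monomial 3·x^1·y^0 ↦ 3·X^1·Y^0·Z^2.
  monomial 1·x^0·y^3 ↦ 1·X^0·Y^3·Z^0.
  monomial 2·x^0·y^1 ↦ 2·X^0·Y^1·Z^2.
  monomial 3·x^0·y^0 ↦ 3·X^0·Y^0·Z^3.
Collecting: F(X, Y, Z) = 3*X**3 + X**2*Z - X*Y**2 + X*Y*Z + 3*X*Z**2 + Y**3 + 2*Y*Z**2 + 3*Z**3.


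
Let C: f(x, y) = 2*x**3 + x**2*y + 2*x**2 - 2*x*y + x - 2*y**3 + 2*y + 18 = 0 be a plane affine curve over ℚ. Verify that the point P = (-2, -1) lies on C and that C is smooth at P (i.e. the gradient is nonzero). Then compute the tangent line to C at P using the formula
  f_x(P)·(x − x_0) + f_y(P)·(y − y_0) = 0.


Tangent line at P: 23*x + 4*y + 50 = 0.

Step 1: f(-2, -1) = 0, so P lies on C.
Step 2: partial derivatives
  f_x(x, y) = 6*x**2 + 2*x*y + 4*x - 2*y + 1, f_y(x, y) = x**2 - 2*x - 6*y**2 + 2.
  f_x(P) = 23, f_y(P) = 4 (gradient nonzero, so P is smooth).
Step 3: tangent line at P: 23·(x − -2) + 4·(y − -1) = 0.
Expanding: 23*x + 4*y + 50 = 0.


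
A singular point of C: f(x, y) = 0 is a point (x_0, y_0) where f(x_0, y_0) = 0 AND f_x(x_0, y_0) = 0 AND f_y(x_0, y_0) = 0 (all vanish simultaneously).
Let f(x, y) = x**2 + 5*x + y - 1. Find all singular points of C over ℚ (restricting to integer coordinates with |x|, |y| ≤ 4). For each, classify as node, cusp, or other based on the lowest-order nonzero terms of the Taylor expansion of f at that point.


No singular points in the scanned grid; C is smooth there.

Compute partial derivatives:
  f_x = 2*x + 5.
  f_y = 1.
f_y = 1 is a nonzero constant, so f_y never vanishes: no point (x, y) can satisfy f = f_x = f_y = 0. In particular no (x, y) ∈ {−4, ..., 4}² is singular; the curve is smooth.


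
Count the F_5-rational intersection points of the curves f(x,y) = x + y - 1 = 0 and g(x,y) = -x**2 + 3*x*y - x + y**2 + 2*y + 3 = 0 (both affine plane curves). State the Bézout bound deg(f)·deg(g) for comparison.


Common zeros: {(2, 4), (4, 2)}; count = 2; Bézout bound = 2.

deg(f) = 1, deg(g) = 2, so Bézout bound = 2.
Scan x ∈ F_5. For each x, list the y ∈ F_5 with f(x, y) ≡ 0 and those with g(x, y) ≡ 0 (mod 5); the common zeros in that column are the intersection.
  x = 0: f ≡ 0 at y ∈ {1}; g ≡ 0 at y ∈ ∅; common: ∅.
  x = 1: f ≡ 0 at y ∈ {0}; g ≡ 0 at y ∈ {2, 3}; common: ∅.
  x = 2: f ≡ 0 at y ∈ {4}; g ≡ 0 at y ∈ {3, 4}; common: {4}.
  x = 3: f ≡ 0 at y ∈ {3}; g ≡ 0 at y ∈ ∅; common: ∅.
  x = 4: f ≡ 0 at y ∈ {2}; g ≡ 0 at y ∈ {2, 4}; common: {2}.
Collecting: common zeros = {(2, 4), (4, 2)}, so the count is 2.
Comparison with the Bézout bound: 2 ≤ 2 = deg(f)·deg(g), as expected for curves with no common component (the bound is attained).


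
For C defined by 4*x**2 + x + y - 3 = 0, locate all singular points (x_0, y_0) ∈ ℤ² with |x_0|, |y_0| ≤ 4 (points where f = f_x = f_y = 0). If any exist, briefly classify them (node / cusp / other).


No singular points in the scanned grid; C is smooth there.

Compute partial derivatives:
  f_x = 8*x + 1.
  f_y = 1.
f_y = 1 is a nonzero constant, so f_y never vanishes: no point (x, y) can satisfy f = f_x = f_y = 0. In particular no (x, y) ∈ {−4, ..., 4}² is singular; the curve is smooth.


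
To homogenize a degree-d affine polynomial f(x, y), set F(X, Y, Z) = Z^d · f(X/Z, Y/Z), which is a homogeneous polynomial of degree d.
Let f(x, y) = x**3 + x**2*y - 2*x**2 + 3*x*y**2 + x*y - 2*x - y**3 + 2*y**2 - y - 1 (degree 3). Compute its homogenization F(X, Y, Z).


F(X, Y, Z) = X**3 + X**2*Y - 2*X**2*Z + 3*X*Y**2 + X*Y*Z - 2*X*Z**2 - Y**3 + 2*Y**2*Z - Y*Z**2 - Z**3

deg(f) = 3.
Substitute x = X/Z, y = Y/Z into f, then multiply by Z^3.
  monomial 1·x^3·y^0 ↦ 1·X^3·Y^0·Z^0.
  monomial 1·x^2·y^1 ↦ 1·X^2·Y^1·Z^0.
  monomial -2·x^2·y^0 ↦ -2·X^2·Y^0·Z^1.
  monomial 3·x^1·y^2 ↦ 3·X^1·Y^2·Z^0.
  monomial 1·x^1·y^1 ↦ 1·X^1·Y^1·Z^1.
  monomial -2·x^1·y^0 ↦ -2·X^1·Y^0·Z^2.
  monomial -1·x^0·y^3 ↦ -1·X^0·Y^3·Z^0.
  monomial 2·x^0·y^2 ↦ 2·X^0·Y^2·Z^1.
  monomial -1·x^0·y^1 ↦ -1·X^0·Y^1·Z^2.
  monomial -1·x^0·y^0 ↦ -1·X^0·Y^0·Z^3.
Collecting: F(X, Y, Z) = X**3 + X**2*Y - 2*X**2*Z + 3*X*Y**2 + X*Y*Z - 2*X*Z**2 - Y**3 + 2*Y**2*Z - Y*Z**2 - Z**3.


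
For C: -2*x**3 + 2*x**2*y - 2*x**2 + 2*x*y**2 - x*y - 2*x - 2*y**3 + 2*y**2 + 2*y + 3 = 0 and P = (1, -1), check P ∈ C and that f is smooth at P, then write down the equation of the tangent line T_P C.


Tangent line at P: -13*x - 11*y + 2 = 0.

Step 1: f(1, -1) = 0, so P lies on C.
Step 2: partial derivatives
  f_x(x, y) = -6*x**2 + 4*x*y - 4*x + 2*y**2 - y - 2, f_y(x, y) = 2*x**2 + 4*x*y - x - 6*y**2 + 4*y + 2.
  f_x(P) = -13, f_y(P) = -11 (gradient nonzero, so P is smooth).
Step 3: tangent line at P: -13·(x − 1) + -11·(y − -1) = 0.
Expanding: -13*x - 11*y + 2 = 0.


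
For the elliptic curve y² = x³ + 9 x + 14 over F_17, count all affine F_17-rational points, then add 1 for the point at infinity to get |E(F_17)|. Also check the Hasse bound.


Affine points = {(3, 0), (9, 5), (9, 12), (10, 4), (10, 13), (11, 4), (11, 13), (13, 4), (13, 13), (16, 2), (16, 15)}; affine count = 11; |E(F_17)| = 12.

Discriminant check: Δ ∝ 4a³ + 27b² = 4·9³ + 27·14² = 4·729 + 27·196 ≡ 14 (mod 17). Nonzero ⇒ E is nonsingular.
For each x ∈ F_17, compute rhs = x³ + 9·x + 14 mod 17, then count y ∈ F_17 with y² ≡ rhs.
  x = 0: rhs = 14, matching y values: none (0 points).
  x = 1: rhs = 7, matching y values: none (0 points).
  x = 2: rhs = 6, matching y values: none (0 points).
  x = 3: rhs = 0, matching y values: 0 (1 points).
  x = 4: rhs = 12, matching y values: none (0 points).
  x = 5: rhs = 14, matching y values: none (0 points).
  x = 6: rhs = 12, matching y values: none (0 points).
  x = 7: rhs = 12, matching y values: none (0 points).
  x = 8: rhs = 3, matching y values: none (0 points).
  x = 9: rhs = 8, matching y values: 5, 12 (2 points).
  x = 10: rhs = 16, matching y values: 4, 13 (2 points).
  x = 11: rhs = 16, matching y values: 4, 13 (2 points).
  x = 12: rhs = 14, matching y values: none (0 points).
  x = 13: rhs = 16, matching y values: 4, 13 (2 points).
  x = 14: rhs = 11, matching y values: none (0 points).
  x = 15: rhs = 5, matching y values: none (0 points).
  x = 16: rhs = 4, matching y values: 2, 15 (2 points).
Total affine count: 11.
Full point count |E(F_17)| = 11 + 1 = 12.
Hasse bound: |12 − (17+1)| = |-6| = 6 ≤ 2√17 ≈ 8.2462 ✓.


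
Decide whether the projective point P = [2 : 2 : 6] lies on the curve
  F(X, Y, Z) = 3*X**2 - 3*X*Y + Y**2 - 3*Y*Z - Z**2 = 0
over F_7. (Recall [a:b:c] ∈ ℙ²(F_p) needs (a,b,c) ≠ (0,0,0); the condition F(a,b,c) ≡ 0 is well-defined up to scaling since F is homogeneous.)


F(2,2,6) ≡ 2 (mod 7); P is NOT on the curve.

Evaluate F(2, 2, 6) term-by-term (mod 7).
  3*X**2 ↦ 3·4·1·1 = 12
  -3*X*Y ↦ -3·2·2·1 = -12
  Y**2 ↦ 1·1·4·1 = 4
  -3*Y*Z ↦ -3·1·2·6 = -36
  -Z**2 ↦ -1·1·1·36 = -36
Sum: F(2, 2, 6) = (12) + (-12) + (4) + (-36) + (-36) = -68.
Reducing mod 7: -68 ≡ 2 (mod 7).
Since F(a, b, c) ≡ 2 ≠ 0 (mod 7), P does NOT lie on the curve.


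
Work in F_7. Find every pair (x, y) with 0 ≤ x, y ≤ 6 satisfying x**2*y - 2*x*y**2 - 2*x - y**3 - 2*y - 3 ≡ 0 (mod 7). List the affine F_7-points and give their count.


Affine F_7-points: {(0, 6), (1, 4), (2, 0), (3, 6), (4, 4), (4, 5), (5, 5)}; count = 7.

For each of the 49 pairs (x, y) ∈ F_7², evaluate f(x, y) mod 7. Record the zeros.
  x = 0: [0↦4, 1↦1, 2↦6, 3↦6, 4↦2, 5↦2, 6↦0]  zeros at y ∈ {6}
  x = 1: [0↦2, 1↦5, 2↦5, 3↦3, 4↦0, 5↦4, 6↦2]  zeros at y ∈ {4}
  x = 2: [0↦0, 1↦4, 2↦1, 3↦6, 4↦6, 5↦2, 6↦2]  zeros at y ∈ {0}
  x = 3: [0↦5, 1↦5, 2↦1, 3↦1, 4↦6, 5↦3, 6↦0]  zeros at y ∈ {6}
  x = 4: [0↦3, 1↦1, 2↦5, 3↦2, 4↦0, 5↦0, 6↦3]  zeros at y ∈ {4, 5}
  x = 5: [0↦1, 1↦6, 2↦6, 3↦2, 4↦2, 5↦0, 6↦4]  zeros at y ∈ {5}
  x = 6: [0↦6, 1↦6, 2↦4, 3↦1, 4↦5, 5↦3, 6↦3]  zeros at y ∈ ∅
Collecting zeros: affine points = {(0, 6), (1, 4), (2, 0), (3, 6), (4, 4), (4, 5), (5, 5)}.
Total count |C(F_7)_aff| = 7.


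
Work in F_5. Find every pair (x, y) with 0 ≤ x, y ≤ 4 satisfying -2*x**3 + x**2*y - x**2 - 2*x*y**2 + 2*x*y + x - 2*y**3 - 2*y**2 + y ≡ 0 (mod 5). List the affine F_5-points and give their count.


Affine F_5-points: {(0, 0), (1, 3), (2, 2), (3, 0), (4, 0)}; count = 5.

For each of the 25 pairs (x, y) ∈ F_5², evaluate f(x, y) mod 5. Record the zeros.
  x = 0: [0↦0, 1↦2, 2↦3, 3↦1, 4↦4]  zeros at y ∈ {0}
  x = 1: [0↦3, 1↦1, 2↦4, 3↦0, 4↦2]  zeros at y ∈ {3}
  x = 2: [0↦2, 1↦3, 2↦0, 3↦1, 4↦4]  zeros at y ∈ {2}
  x = 3: [0↦0, 1↦1, 2↦4, 3↦2, 4↦3]  zeros at y ∈ {0}
  x = 4: [0↦0, 1↦3, 2↦4, 3↦1, 4↦2]  zeros at y ∈ {0}
Collecting zeros: affine points = {(0, 0), (1, 3), (2, 2), (3, 0), (4, 0)}.
Total count |C(F_5)_aff| = 5.


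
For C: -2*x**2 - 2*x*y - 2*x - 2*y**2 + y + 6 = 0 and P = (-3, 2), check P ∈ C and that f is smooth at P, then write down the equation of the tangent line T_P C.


Tangent line at P: 6*x - y + 20 = 0.

Step 1: f(-3, 2) = 0, so P lies on C.
Step 2: partial derivatives
  f_x(x, y) = -4*x - 2*y - 2, f_y(x, y) = -2*x - 4*y + 1.
  f_x(P) = 6, f_y(P) = -1 (gradient nonzero, so P is smooth).
Step 3: tangent line at P: 6·(x − -3) + -1·(y − 2) = 0.
Expanding: 6*x - y + 20 = 0.


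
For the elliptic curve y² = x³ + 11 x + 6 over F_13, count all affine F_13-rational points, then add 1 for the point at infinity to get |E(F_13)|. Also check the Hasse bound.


Affine points = {(2, 6), (2, 7), (3, 1), (3, 12), (4, 6), (4, 7), (5, 2), (5, 11), (7, 6), (7, 7)}; affine count = 10; |E(F_13)| = 11.

Discriminant check: Δ ∝ 4a³ + 27b² = 4·11³ + 27·6² = 4·1331 + 27·36 ≡ 4 (mod 13). Nonzero ⇒ E is nonsingular.
For each x ∈ F_13, compute rhs = x³ + 11·x + 6 mod 13, then count y ∈ F_13 with y² ≡ rhs.
  x = 0: rhs = 6, matching y values: none (0 points).
  x = 1: rhs = 5, matching y values: none (0 points).
  x = 2: rhs = 10, matching y values: 6, 7 (2 points).
  x = 3: rhs = 1, matching y values: 1, 12 (2 points).
  x = 4: rhs = 10, matching y values: 6, 7 (2 points).
  x = 5: rhs = 4, matching y values: 2, 11 (2 points).
  x = 6: rhs = 2, matching y values: none (0 points).
  x = 7: rhs = 10, matching y values: 6, 7 (2 points).
  x = 8: rhs = 8, matching y values: none (0 points).
  x = 9: rhs = 2, matching y values: none (0 points).
  x = 10: rhs = 11, matching y values: none (0 points).
  x = 11: rhs = 2, matching y values: none (0 points).
  x = 12: rhs = 7, matching y values: none (0 points).
Total affine count: 10.
Full point count |E(F_13)| = 10 + 1 = 11.
Hasse bound: |11 − (13+1)| = |-3| = 3 ≤ 2√13 ≈ 7.2111 ✓.


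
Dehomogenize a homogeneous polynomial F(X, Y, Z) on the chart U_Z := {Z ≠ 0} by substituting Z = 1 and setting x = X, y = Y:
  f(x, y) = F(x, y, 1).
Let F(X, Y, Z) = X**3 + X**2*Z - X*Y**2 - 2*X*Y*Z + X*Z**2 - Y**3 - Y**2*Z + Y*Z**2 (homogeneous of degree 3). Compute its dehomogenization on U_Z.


f(x, y) = x**3 + x**2 - x*y**2 - 2*x*y + x - y**3 - y**2 + y

On U_Z we set Z = 1. Each monomial c·X^i·Y^j·Z^k in F becomes c·x^i·y^j·1^k = c·x^i·y^j.
Substituting Z = 1: F(X, Y, 1) = x**3 + x**2 - x*y**2 - 2*x*y + x - y**3 - y**2 + y.
Note: deg(f) ≤ deg(F) = 3; strict inequality happens when F is divisible by Z (lost terms).


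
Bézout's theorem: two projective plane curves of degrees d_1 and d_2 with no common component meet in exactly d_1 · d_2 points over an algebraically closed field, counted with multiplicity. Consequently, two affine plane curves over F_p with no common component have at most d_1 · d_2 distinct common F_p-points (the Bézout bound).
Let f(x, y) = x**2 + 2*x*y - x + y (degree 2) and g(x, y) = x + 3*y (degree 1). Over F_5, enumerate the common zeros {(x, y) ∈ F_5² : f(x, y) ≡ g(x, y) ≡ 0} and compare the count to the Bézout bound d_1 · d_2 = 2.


Common zeros: {(0, 0), (4, 2)}; count = 2; Bézout bound = 2.

deg(f) = 2, deg(g) = 1, so Bézout bound = 2.
Scan x ∈ F_5. For each x, list the y ∈ F_5 with f(x, y) ≡ 0 and those with g(x, y) ≡ 0 (mod 5); the common zeros in that column are the intersection.
  x = 0: f ≡ 0 at y ∈ {0}; g ≡ 0 at y ∈ {0}; common: {0}.
  x = 1: f ≡ 0 at y ∈ {0}; g ≡ 0 at y ∈ {3}; common: ∅.
  x = 2: f ≡ 0 at y ∈ ∅; g ≡ 0 at y ∈ {1}; common: ∅.
  x = 3: f ≡ 0 at y ∈ {2}; g ≡ 0 at y ∈ {4}; common: ∅.
  x = 4: f ≡ 0 at y ∈ {2}; g ≡ 0 at y ∈ {2}; common: {2}.
Collecting: common zeros = {(0, 0), (4, 2)}, so the count is 2.
Comparison with the Bézout bound: 2 ≤ 2 = deg(f)·deg(g), as expected for curves with no common component (the bound is attained).
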